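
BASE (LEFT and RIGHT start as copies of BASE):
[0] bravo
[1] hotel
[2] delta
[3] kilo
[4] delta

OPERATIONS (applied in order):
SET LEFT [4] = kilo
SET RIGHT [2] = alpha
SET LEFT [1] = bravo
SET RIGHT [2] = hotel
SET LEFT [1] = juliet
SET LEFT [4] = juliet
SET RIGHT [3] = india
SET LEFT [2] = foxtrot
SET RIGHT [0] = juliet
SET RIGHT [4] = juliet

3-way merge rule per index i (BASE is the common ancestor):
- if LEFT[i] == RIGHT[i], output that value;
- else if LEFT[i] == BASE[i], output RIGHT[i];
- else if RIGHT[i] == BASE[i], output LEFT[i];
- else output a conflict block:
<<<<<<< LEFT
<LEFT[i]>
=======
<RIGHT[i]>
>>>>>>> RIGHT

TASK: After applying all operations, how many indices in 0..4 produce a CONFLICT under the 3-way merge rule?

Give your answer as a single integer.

Final LEFT:  [bravo, juliet, foxtrot, kilo, juliet]
Final RIGHT: [juliet, hotel, hotel, india, juliet]
i=0: L=bravo=BASE, R=juliet -> take RIGHT -> juliet
i=1: L=juliet, R=hotel=BASE -> take LEFT -> juliet
i=2: BASE=delta L=foxtrot R=hotel all differ -> CONFLICT
i=3: L=kilo=BASE, R=india -> take RIGHT -> india
i=4: L=juliet R=juliet -> agree -> juliet
Conflict count: 1

Answer: 1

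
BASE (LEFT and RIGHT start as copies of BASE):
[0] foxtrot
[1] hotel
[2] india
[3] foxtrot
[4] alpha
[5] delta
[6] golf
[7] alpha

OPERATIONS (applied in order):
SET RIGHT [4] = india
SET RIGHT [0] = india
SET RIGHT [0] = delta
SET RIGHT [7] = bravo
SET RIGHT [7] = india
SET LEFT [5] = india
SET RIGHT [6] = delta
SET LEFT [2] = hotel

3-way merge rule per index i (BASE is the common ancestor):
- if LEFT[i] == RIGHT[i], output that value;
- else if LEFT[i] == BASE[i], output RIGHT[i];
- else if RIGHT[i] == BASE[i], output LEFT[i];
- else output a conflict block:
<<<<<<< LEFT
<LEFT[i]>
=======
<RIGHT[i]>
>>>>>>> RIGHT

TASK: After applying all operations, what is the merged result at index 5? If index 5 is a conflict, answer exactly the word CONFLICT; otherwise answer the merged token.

Final LEFT:  [foxtrot, hotel, hotel, foxtrot, alpha, india, golf, alpha]
Final RIGHT: [delta, hotel, india, foxtrot, india, delta, delta, india]
i=0: L=foxtrot=BASE, R=delta -> take RIGHT -> delta
i=1: L=hotel R=hotel -> agree -> hotel
i=2: L=hotel, R=india=BASE -> take LEFT -> hotel
i=3: L=foxtrot R=foxtrot -> agree -> foxtrot
i=4: L=alpha=BASE, R=india -> take RIGHT -> india
i=5: L=india, R=delta=BASE -> take LEFT -> india
i=6: L=golf=BASE, R=delta -> take RIGHT -> delta
i=7: L=alpha=BASE, R=india -> take RIGHT -> india
Index 5 -> india

Answer: india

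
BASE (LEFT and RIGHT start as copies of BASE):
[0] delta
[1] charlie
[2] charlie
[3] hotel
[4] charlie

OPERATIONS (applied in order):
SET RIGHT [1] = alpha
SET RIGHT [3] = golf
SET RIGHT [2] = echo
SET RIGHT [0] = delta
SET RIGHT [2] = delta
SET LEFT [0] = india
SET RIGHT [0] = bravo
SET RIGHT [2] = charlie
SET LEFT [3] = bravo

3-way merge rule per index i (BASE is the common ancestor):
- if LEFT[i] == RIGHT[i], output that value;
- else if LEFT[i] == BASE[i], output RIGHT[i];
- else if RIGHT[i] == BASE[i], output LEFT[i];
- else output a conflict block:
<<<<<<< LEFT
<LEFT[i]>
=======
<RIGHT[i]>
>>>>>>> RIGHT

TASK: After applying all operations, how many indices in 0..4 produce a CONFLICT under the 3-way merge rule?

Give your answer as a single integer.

Answer: 2

Derivation:
Final LEFT:  [india, charlie, charlie, bravo, charlie]
Final RIGHT: [bravo, alpha, charlie, golf, charlie]
i=0: BASE=delta L=india R=bravo all differ -> CONFLICT
i=1: L=charlie=BASE, R=alpha -> take RIGHT -> alpha
i=2: L=charlie R=charlie -> agree -> charlie
i=3: BASE=hotel L=bravo R=golf all differ -> CONFLICT
i=4: L=charlie R=charlie -> agree -> charlie
Conflict count: 2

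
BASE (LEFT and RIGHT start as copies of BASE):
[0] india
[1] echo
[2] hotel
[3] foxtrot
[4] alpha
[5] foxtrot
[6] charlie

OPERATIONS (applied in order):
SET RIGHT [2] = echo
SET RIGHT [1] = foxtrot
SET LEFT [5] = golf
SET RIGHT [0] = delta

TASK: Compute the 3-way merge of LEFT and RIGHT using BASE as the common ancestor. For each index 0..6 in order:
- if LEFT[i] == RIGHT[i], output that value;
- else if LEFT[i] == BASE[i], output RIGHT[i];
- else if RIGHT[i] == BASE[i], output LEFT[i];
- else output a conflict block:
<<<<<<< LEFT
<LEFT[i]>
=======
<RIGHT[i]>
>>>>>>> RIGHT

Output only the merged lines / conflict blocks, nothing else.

Answer: delta
foxtrot
echo
foxtrot
alpha
golf
charlie

Derivation:
Final LEFT:  [india, echo, hotel, foxtrot, alpha, golf, charlie]
Final RIGHT: [delta, foxtrot, echo, foxtrot, alpha, foxtrot, charlie]
i=0: L=india=BASE, R=delta -> take RIGHT -> delta
i=1: L=echo=BASE, R=foxtrot -> take RIGHT -> foxtrot
i=2: L=hotel=BASE, R=echo -> take RIGHT -> echo
i=3: L=foxtrot R=foxtrot -> agree -> foxtrot
i=4: L=alpha R=alpha -> agree -> alpha
i=5: L=golf, R=foxtrot=BASE -> take LEFT -> golf
i=6: L=charlie R=charlie -> agree -> charlie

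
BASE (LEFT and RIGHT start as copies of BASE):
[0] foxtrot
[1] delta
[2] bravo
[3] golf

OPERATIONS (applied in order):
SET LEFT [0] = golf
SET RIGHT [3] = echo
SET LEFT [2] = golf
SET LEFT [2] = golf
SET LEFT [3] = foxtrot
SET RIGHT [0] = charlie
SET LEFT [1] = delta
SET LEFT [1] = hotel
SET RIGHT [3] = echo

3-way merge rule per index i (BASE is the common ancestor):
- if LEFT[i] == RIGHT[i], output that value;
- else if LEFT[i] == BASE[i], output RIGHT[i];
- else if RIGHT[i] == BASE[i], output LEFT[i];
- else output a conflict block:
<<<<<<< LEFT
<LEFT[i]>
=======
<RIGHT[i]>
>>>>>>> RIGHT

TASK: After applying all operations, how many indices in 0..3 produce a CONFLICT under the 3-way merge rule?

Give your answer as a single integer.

Final LEFT:  [golf, hotel, golf, foxtrot]
Final RIGHT: [charlie, delta, bravo, echo]
i=0: BASE=foxtrot L=golf R=charlie all differ -> CONFLICT
i=1: L=hotel, R=delta=BASE -> take LEFT -> hotel
i=2: L=golf, R=bravo=BASE -> take LEFT -> golf
i=3: BASE=golf L=foxtrot R=echo all differ -> CONFLICT
Conflict count: 2

Answer: 2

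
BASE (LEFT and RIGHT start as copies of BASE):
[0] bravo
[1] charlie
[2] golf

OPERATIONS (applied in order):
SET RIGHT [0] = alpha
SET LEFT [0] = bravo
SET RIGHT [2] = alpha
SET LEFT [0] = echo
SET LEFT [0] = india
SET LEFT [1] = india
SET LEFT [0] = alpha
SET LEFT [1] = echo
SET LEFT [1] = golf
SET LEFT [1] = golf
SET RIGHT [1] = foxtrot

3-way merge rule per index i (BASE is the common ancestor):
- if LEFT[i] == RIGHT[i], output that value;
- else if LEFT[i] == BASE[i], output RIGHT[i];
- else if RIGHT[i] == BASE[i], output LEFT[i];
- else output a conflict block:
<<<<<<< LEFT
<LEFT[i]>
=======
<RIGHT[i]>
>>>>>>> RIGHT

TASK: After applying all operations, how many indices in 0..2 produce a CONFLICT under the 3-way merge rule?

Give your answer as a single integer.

Final LEFT:  [alpha, golf, golf]
Final RIGHT: [alpha, foxtrot, alpha]
i=0: L=alpha R=alpha -> agree -> alpha
i=1: BASE=charlie L=golf R=foxtrot all differ -> CONFLICT
i=2: L=golf=BASE, R=alpha -> take RIGHT -> alpha
Conflict count: 1

Answer: 1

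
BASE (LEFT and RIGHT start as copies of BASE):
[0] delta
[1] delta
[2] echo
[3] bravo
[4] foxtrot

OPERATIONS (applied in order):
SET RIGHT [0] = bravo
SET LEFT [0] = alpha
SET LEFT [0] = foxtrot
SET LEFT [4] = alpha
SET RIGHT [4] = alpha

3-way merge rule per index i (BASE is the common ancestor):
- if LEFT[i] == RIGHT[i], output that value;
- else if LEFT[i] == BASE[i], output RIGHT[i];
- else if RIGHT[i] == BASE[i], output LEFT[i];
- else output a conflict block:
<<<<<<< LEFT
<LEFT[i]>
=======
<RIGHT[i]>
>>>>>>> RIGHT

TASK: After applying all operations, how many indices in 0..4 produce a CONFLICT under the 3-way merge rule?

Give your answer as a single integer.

Final LEFT:  [foxtrot, delta, echo, bravo, alpha]
Final RIGHT: [bravo, delta, echo, bravo, alpha]
i=0: BASE=delta L=foxtrot R=bravo all differ -> CONFLICT
i=1: L=delta R=delta -> agree -> delta
i=2: L=echo R=echo -> agree -> echo
i=3: L=bravo R=bravo -> agree -> bravo
i=4: L=alpha R=alpha -> agree -> alpha
Conflict count: 1

Answer: 1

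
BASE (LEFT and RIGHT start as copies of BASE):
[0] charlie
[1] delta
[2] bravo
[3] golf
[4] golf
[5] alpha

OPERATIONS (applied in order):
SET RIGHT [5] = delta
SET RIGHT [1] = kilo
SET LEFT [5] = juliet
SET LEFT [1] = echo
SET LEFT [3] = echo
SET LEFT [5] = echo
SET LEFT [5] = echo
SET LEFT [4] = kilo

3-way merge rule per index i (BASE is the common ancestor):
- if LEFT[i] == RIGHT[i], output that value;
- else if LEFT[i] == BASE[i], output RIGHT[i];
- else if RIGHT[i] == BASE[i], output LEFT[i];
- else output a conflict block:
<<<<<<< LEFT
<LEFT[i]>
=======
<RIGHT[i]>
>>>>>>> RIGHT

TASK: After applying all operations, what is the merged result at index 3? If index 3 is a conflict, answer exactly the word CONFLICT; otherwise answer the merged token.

Final LEFT:  [charlie, echo, bravo, echo, kilo, echo]
Final RIGHT: [charlie, kilo, bravo, golf, golf, delta]
i=0: L=charlie R=charlie -> agree -> charlie
i=1: BASE=delta L=echo R=kilo all differ -> CONFLICT
i=2: L=bravo R=bravo -> agree -> bravo
i=3: L=echo, R=golf=BASE -> take LEFT -> echo
i=4: L=kilo, R=golf=BASE -> take LEFT -> kilo
i=5: BASE=alpha L=echo R=delta all differ -> CONFLICT
Index 3 -> echo

Answer: echo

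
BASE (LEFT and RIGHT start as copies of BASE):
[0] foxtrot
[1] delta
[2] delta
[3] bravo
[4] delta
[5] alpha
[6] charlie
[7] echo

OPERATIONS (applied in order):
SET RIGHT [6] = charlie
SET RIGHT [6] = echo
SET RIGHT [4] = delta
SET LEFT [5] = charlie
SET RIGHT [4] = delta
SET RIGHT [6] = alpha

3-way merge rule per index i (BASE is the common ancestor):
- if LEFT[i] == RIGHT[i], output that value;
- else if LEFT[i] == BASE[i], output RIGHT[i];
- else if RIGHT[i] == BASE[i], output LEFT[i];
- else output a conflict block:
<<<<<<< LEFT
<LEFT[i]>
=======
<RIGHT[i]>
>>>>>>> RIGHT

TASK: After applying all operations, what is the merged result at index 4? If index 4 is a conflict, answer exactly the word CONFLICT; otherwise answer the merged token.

Final LEFT:  [foxtrot, delta, delta, bravo, delta, charlie, charlie, echo]
Final RIGHT: [foxtrot, delta, delta, bravo, delta, alpha, alpha, echo]
i=0: L=foxtrot R=foxtrot -> agree -> foxtrot
i=1: L=delta R=delta -> agree -> delta
i=2: L=delta R=delta -> agree -> delta
i=3: L=bravo R=bravo -> agree -> bravo
i=4: L=delta R=delta -> agree -> delta
i=5: L=charlie, R=alpha=BASE -> take LEFT -> charlie
i=6: L=charlie=BASE, R=alpha -> take RIGHT -> alpha
i=7: L=echo R=echo -> agree -> echo
Index 4 -> delta

Answer: delta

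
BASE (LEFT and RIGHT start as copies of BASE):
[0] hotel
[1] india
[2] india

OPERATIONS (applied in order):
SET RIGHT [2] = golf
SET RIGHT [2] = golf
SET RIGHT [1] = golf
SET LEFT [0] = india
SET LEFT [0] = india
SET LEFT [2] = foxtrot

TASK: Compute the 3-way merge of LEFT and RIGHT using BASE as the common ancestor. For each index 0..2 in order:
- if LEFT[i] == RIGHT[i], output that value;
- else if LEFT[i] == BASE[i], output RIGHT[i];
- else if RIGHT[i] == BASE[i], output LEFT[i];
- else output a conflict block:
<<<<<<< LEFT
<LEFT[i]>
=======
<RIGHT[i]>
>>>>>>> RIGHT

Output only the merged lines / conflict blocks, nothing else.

Answer: india
golf
<<<<<<< LEFT
foxtrot
=======
golf
>>>>>>> RIGHT

Derivation:
Final LEFT:  [india, india, foxtrot]
Final RIGHT: [hotel, golf, golf]
i=0: L=india, R=hotel=BASE -> take LEFT -> india
i=1: L=india=BASE, R=golf -> take RIGHT -> golf
i=2: BASE=india L=foxtrot R=golf all differ -> CONFLICT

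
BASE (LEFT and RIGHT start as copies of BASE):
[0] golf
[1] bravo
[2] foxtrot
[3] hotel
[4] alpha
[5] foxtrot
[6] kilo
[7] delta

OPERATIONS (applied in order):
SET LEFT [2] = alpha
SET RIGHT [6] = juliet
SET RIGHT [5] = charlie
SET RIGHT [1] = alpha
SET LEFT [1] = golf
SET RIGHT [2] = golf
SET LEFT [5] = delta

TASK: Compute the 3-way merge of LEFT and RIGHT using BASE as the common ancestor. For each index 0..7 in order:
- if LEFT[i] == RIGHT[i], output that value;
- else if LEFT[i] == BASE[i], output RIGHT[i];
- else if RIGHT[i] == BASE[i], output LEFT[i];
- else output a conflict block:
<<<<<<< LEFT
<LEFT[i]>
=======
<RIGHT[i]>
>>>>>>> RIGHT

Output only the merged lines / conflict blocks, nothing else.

Final LEFT:  [golf, golf, alpha, hotel, alpha, delta, kilo, delta]
Final RIGHT: [golf, alpha, golf, hotel, alpha, charlie, juliet, delta]
i=0: L=golf R=golf -> agree -> golf
i=1: BASE=bravo L=golf R=alpha all differ -> CONFLICT
i=2: BASE=foxtrot L=alpha R=golf all differ -> CONFLICT
i=3: L=hotel R=hotel -> agree -> hotel
i=4: L=alpha R=alpha -> agree -> alpha
i=5: BASE=foxtrot L=delta R=charlie all differ -> CONFLICT
i=6: L=kilo=BASE, R=juliet -> take RIGHT -> juliet
i=7: L=delta R=delta -> agree -> delta

Answer: golf
<<<<<<< LEFT
golf
=======
alpha
>>>>>>> RIGHT
<<<<<<< LEFT
alpha
=======
golf
>>>>>>> RIGHT
hotel
alpha
<<<<<<< LEFT
delta
=======
charlie
>>>>>>> RIGHT
juliet
delta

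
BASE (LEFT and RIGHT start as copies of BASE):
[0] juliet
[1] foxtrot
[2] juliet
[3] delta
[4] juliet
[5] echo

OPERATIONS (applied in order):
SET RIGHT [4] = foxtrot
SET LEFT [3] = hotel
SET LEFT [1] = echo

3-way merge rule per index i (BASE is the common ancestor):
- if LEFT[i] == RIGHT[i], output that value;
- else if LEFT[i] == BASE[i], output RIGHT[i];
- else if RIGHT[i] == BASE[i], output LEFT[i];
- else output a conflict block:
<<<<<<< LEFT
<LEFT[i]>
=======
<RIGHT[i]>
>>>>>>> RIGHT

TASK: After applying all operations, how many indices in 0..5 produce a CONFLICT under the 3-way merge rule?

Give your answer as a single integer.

Final LEFT:  [juliet, echo, juliet, hotel, juliet, echo]
Final RIGHT: [juliet, foxtrot, juliet, delta, foxtrot, echo]
i=0: L=juliet R=juliet -> agree -> juliet
i=1: L=echo, R=foxtrot=BASE -> take LEFT -> echo
i=2: L=juliet R=juliet -> agree -> juliet
i=3: L=hotel, R=delta=BASE -> take LEFT -> hotel
i=4: L=juliet=BASE, R=foxtrot -> take RIGHT -> foxtrot
i=5: L=echo R=echo -> agree -> echo
Conflict count: 0

Answer: 0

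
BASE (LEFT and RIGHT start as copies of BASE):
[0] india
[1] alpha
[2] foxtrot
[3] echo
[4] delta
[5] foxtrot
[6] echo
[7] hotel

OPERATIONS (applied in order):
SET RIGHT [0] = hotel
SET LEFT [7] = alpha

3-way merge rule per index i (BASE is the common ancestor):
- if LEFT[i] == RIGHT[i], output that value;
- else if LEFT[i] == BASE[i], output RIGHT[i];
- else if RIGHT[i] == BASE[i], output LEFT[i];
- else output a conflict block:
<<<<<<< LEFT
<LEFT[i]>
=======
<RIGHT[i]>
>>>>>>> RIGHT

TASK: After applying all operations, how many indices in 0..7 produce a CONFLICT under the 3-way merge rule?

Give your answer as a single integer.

Answer: 0

Derivation:
Final LEFT:  [india, alpha, foxtrot, echo, delta, foxtrot, echo, alpha]
Final RIGHT: [hotel, alpha, foxtrot, echo, delta, foxtrot, echo, hotel]
i=0: L=india=BASE, R=hotel -> take RIGHT -> hotel
i=1: L=alpha R=alpha -> agree -> alpha
i=2: L=foxtrot R=foxtrot -> agree -> foxtrot
i=3: L=echo R=echo -> agree -> echo
i=4: L=delta R=delta -> agree -> delta
i=5: L=foxtrot R=foxtrot -> agree -> foxtrot
i=6: L=echo R=echo -> agree -> echo
i=7: L=alpha, R=hotel=BASE -> take LEFT -> alpha
Conflict count: 0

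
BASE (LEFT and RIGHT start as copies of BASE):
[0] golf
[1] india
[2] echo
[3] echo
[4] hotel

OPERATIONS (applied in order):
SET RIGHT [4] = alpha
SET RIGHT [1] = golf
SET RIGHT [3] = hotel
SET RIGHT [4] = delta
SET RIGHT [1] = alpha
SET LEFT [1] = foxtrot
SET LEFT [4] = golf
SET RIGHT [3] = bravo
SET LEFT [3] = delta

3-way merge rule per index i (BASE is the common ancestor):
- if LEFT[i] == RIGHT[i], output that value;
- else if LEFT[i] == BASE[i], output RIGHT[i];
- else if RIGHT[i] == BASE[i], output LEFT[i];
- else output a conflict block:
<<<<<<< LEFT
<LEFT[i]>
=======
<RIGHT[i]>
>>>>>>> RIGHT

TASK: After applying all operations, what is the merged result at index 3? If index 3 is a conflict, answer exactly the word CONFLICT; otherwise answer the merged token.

Final LEFT:  [golf, foxtrot, echo, delta, golf]
Final RIGHT: [golf, alpha, echo, bravo, delta]
i=0: L=golf R=golf -> agree -> golf
i=1: BASE=india L=foxtrot R=alpha all differ -> CONFLICT
i=2: L=echo R=echo -> agree -> echo
i=3: BASE=echo L=delta R=bravo all differ -> CONFLICT
i=4: BASE=hotel L=golf R=delta all differ -> CONFLICT
Index 3 -> CONFLICT

Answer: CONFLICT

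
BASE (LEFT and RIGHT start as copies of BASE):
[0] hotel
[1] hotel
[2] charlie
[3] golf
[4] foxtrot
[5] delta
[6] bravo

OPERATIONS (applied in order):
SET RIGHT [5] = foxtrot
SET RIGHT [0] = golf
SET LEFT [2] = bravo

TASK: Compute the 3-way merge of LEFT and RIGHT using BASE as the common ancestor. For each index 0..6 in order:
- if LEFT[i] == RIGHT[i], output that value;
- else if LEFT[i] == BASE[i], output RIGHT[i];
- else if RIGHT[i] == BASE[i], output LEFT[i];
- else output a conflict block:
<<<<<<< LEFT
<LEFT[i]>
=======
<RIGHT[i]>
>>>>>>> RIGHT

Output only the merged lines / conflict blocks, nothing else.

Answer: golf
hotel
bravo
golf
foxtrot
foxtrot
bravo

Derivation:
Final LEFT:  [hotel, hotel, bravo, golf, foxtrot, delta, bravo]
Final RIGHT: [golf, hotel, charlie, golf, foxtrot, foxtrot, bravo]
i=0: L=hotel=BASE, R=golf -> take RIGHT -> golf
i=1: L=hotel R=hotel -> agree -> hotel
i=2: L=bravo, R=charlie=BASE -> take LEFT -> bravo
i=3: L=golf R=golf -> agree -> golf
i=4: L=foxtrot R=foxtrot -> agree -> foxtrot
i=5: L=delta=BASE, R=foxtrot -> take RIGHT -> foxtrot
i=6: L=bravo R=bravo -> agree -> bravo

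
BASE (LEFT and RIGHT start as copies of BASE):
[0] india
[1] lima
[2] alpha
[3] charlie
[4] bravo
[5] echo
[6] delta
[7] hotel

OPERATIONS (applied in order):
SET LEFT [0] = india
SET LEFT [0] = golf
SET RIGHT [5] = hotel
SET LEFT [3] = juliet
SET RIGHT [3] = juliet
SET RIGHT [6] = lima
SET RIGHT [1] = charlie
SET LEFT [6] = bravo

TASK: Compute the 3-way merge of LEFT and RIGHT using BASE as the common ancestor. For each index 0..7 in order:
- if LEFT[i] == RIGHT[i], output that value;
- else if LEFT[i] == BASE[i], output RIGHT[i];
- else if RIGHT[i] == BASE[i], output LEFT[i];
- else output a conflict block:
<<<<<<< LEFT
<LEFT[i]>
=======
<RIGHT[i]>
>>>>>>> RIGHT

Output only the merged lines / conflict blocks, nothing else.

Answer: golf
charlie
alpha
juliet
bravo
hotel
<<<<<<< LEFT
bravo
=======
lima
>>>>>>> RIGHT
hotel

Derivation:
Final LEFT:  [golf, lima, alpha, juliet, bravo, echo, bravo, hotel]
Final RIGHT: [india, charlie, alpha, juliet, bravo, hotel, lima, hotel]
i=0: L=golf, R=india=BASE -> take LEFT -> golf
i=1: L=lima=BASE, R=charlie -> take RIGHT -> charlie
i=2: L=alpha R=alpha -> agree -> alpha
i=3: L=juliet R=juliet -> agree -> juliet
i=4: L=bravo R=bravo -> agree -> bravo
i=5: L=echo=BASE, R=hotel -> take RIGHT -> hotel
i=6: BASE=delta L=bravo R=lima all differ -> CONFLICT
i=7: L=hotel R=hotel -> agree -> hotel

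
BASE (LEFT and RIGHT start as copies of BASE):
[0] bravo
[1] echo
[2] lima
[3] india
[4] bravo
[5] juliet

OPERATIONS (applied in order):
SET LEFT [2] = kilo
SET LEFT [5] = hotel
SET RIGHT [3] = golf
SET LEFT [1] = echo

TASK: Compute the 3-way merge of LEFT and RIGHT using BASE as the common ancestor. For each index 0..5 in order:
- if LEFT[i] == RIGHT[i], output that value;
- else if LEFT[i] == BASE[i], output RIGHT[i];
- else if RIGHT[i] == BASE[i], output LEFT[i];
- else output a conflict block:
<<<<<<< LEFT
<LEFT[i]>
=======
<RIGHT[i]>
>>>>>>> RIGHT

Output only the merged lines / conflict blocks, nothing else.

Final LEFT:  [bravo, echo, kilo, india, bravo, hotel]
Final RIGHT: [bravo, echo, lima, golf, bravo, juliet]
i=0: L=bravo R=bravo -> agree -> bravo
i=1: L=echo R=echo -> agree -> echo
i=2: L=kilo, R=lima=BASE -> take LEFT -> kilo
i=3: L=india=BASE, R=golf -> take RIGHT -> golf
i=4: L=bravo R=bravo -> agree -> bravo
i=5: L=hotel, R=juliet=BASE -> take LEFT -> hotel

Answer: bravo
echo
kilo
golf
bravo
hotel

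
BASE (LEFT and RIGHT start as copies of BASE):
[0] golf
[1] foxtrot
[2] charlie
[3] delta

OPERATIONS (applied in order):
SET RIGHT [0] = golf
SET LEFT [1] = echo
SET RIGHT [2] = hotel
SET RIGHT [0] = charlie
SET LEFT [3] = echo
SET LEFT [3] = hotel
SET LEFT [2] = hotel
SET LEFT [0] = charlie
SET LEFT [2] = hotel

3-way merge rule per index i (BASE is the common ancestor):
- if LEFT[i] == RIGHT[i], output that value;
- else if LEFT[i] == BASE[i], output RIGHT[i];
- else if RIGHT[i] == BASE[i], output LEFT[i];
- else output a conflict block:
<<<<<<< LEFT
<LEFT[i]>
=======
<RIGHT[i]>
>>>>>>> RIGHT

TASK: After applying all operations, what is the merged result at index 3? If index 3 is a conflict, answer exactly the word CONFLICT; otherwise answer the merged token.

Final LEFT:  [charlie, echo, hotel, hotel]
Final RIGHT: [charlie, foxtrot, hotel, delta]
i=0: L=charlie R=charlie -> agree -> charlie
i=1: L=echo, R=foxtrot=BASE -> take LEFT -> echo
i=2: L=hotel R=hotel -> agree -> hotel
i=3: L=hotel, R=delta=BASE -> take LEFT -> hotel
Index 3 -> hotel

Answer: hotel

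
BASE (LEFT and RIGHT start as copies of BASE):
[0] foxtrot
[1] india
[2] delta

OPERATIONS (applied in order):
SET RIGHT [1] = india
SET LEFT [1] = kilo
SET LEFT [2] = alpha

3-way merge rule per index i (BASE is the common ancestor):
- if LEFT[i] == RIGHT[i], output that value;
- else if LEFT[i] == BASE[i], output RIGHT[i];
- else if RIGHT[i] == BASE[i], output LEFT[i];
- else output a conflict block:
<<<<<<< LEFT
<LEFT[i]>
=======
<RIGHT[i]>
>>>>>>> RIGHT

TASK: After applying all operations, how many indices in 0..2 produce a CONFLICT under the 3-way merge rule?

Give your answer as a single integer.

Final LEFT:  [foxtrot, kilo, alpha]
Final RIGHT: [foxtrot, india, delta]
i=0: L=foxtrot R=foxtrot -> agree -> foxtrot
i=1: L=kilo, R=india=BASE -> take LEFT -> kilo
i=2: L=alpha, R=delta=BASE -> take LEFT -> alpha
Conflict count: 0

Answer: 0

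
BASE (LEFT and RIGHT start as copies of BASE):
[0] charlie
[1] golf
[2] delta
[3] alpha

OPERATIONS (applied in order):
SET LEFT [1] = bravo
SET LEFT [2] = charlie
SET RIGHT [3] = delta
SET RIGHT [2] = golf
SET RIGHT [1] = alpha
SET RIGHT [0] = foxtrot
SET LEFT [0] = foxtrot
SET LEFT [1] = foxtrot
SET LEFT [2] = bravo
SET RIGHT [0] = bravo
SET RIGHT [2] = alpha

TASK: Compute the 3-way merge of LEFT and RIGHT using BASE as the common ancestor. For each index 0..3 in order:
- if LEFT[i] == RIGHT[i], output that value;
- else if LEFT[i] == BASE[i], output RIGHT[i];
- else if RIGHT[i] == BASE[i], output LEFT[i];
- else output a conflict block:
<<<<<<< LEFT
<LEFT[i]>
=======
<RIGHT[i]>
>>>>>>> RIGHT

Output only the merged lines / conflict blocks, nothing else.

Final LEFT:  [foxtrot, foxtrot, bravo, alpha]
Final RIGHT: [bravo, alpha, alpha, delta]
i=0: BASE=charlie L=foxtrot R=bravo all differ -> CONFLICT
i=1: BASE=golf L=foxtrot R=alpha all differ -> CONFLICT
i=2: BASE=delta L=bravo R=alpha all differ -> CONFLICT
i=3: L=alpha=BASE, R=delta -> take RIGHT -> delta

Answer: <<<<<<< LEFT
foxtrot
=======
bravo
>>>>>>> RIGHT
<<<<<<< LEFT
foxtrot
=======
alpha
>>>>>>> RIGHT
<<<<<<< LEFT
bravo
=======
alpha
>>>>>>> RIGHT
delta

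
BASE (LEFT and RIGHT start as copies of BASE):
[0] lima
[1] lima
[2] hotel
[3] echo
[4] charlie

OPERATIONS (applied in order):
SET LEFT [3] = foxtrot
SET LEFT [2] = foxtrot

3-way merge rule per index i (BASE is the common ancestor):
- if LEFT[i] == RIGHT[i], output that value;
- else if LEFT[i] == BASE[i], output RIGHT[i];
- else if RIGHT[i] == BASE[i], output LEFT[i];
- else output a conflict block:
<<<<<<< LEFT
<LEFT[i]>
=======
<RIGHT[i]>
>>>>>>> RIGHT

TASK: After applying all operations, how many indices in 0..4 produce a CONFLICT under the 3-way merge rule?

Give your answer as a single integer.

Final LEFT:  [lima, lima, foxtrot, foxtrot, charlie]
Final RIGHT: [lima, lima, hotel, echo, charlie]
i=0: L=lima R=lima -> agree -> lima
i=1: L=lima R=lima -> agree -> lima
i=2: L=foxtrot, R=hotel=BASE -> take LEFT -> foxtrot
i=3: L=foxtrot, R=echo=BASE -> take LEFT -> foxtrot
i=4: L=charlie R=charlie -> agree -> charlie
Conflict count: 0

Answer: 0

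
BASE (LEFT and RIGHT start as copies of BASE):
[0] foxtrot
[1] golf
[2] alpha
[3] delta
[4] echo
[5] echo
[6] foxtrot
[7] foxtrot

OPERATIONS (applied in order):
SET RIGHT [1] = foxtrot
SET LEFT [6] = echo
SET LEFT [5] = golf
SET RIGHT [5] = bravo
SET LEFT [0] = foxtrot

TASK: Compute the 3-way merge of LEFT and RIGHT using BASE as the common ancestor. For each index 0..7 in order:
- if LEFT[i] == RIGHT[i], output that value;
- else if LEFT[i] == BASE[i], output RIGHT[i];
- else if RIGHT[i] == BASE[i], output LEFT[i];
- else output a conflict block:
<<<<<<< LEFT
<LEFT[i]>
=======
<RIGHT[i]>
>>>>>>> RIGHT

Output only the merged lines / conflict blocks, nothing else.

Final LEFT:  [foxtrot, golf, alpha, delta, echo, golf, echo, foxtrot]
Final RIGHT: [foxtrot, foxtrot, alpha, delta, echo, bravo, foxtrot, foxtrot]
i=0: L=foxtrot R=foxtrot -> agree -> foxtrot
i=1: L=golf=BASE, R=foxtrot -> take RIGHT -> foxtrot
i=2: L=alpha R=alpha -> agree -> alpha
i=3: L=delta R=delta -> agree -> delta
i=4: L=echo R=echo -> agree -> echo
i=5: BASE=echo L=golf R=bravo all differ -> CONFLICT
i=6: L=echo, R=foxtrot=BASE -> take LEFT -> echo
i=7: L=foxtrot R=foxtrot -> agree -> foxtrot

Answer: foxtrot
foxtrot
alpha
delta
echo
<<<<<<< LEFT
golf
=======
bravo
>>>>>>> RIGHT
echo
foxtrot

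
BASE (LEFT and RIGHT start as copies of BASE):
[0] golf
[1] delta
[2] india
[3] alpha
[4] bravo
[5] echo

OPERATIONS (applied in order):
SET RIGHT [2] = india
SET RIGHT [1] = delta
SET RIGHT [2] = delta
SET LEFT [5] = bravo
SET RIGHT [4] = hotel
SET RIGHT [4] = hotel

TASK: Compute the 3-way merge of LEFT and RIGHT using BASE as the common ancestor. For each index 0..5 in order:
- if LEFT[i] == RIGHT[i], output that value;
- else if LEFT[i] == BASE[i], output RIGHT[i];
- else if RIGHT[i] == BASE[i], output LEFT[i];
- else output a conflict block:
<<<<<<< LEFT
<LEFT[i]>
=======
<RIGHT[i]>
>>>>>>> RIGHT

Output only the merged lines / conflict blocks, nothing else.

Answer: golf
delta
delta
alpha
hotel
bravo

Derivation:
Final LEFT:  [golf, delta, india, alpha, bravo, bravo]
Final RIGHT: [golf, delta, delta, alpha, hotel, echo]
i=0: L=golf R=golf -> agree -> golf
i=1: L=delta R=delta -> agree -> delta
i=2: L=india=BASE, R=delta -> take RIGHT -> delta
i=3: L=alpha R=alpha -> agree -> alpha
i=4: L=bravo=BASE, R=hotel -> take RIGHT -> hotel
i=5: L=bravo, R=echo=BASE -> take LEFT -> bravo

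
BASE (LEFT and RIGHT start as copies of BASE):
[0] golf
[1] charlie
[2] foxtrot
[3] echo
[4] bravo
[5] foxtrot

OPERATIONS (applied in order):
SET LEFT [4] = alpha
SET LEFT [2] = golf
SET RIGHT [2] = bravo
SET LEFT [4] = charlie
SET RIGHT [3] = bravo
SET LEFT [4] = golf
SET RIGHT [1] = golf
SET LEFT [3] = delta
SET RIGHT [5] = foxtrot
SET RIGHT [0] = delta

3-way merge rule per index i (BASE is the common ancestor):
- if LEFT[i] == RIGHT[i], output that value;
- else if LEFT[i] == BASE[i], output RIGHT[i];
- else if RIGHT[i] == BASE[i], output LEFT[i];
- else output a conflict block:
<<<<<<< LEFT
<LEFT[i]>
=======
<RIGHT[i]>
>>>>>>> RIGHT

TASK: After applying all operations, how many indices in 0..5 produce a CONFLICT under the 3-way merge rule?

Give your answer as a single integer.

Answer: 2

Derivation:
Final LEFT:  [golf, charlie, golf, delta, golf, foxtrot]
Final RIGHT: [delta, golf, bravo, bravo, bravo, foxtrot]
i=0: L=golf=BASE, R=delta -> take RIGHT -> delta
i=1: L=charlie=BASE, R=golf -> take RIGHT -> golf
i=2: BASE=foxtrot L=golf R=bravo all differ -> CONFLICT
i=3: BASE=echo L=delta R=bravo all differ -> CONFLICT
i=4: L=golf, R=bravo=BASE -> take LEFT -> golf
i=5: L=foxtrot R=foxtrot -> agree -> foxtrot
Conflict count: 2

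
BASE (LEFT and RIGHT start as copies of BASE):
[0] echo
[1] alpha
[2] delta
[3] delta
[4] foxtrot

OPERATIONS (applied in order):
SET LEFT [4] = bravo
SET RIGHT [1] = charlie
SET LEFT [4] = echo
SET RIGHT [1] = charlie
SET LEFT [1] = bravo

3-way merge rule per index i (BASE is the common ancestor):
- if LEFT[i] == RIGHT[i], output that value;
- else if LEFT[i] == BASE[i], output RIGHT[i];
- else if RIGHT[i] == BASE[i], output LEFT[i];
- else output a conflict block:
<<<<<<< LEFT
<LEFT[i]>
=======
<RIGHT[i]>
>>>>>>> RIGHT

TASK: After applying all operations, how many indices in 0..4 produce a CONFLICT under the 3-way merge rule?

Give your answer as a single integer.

Final LEFT:  [echo, bravo, delta, delta, echo]
Final RIGHT: [echo, charlie, delta, delta, foxtrot]
i=0: L=echo R=echo -> agree -> echo
i=1: BASE=alpha L=bravo R=charlie all differ -> CONFLICT
i=2: L=delta R=delta -> agree -> delta
i=3: L=delta R=delta -> agree -> delta
i=4: L=echo, R=foxtrot=BASE -> take LEFT -> echo
Conflict count: 1

Answer: 1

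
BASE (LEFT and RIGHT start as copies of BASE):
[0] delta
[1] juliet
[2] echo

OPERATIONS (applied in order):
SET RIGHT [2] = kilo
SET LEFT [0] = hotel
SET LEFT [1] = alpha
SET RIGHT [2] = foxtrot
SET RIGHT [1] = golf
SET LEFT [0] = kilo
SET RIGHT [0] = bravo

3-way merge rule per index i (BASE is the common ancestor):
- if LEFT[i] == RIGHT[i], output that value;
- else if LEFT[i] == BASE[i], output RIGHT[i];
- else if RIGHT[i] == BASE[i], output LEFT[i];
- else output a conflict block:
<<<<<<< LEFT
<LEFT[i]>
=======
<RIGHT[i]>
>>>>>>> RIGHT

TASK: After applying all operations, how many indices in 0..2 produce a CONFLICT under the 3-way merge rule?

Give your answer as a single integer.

Answer: 2

Derivation:
Final LEFT:  [kilo, alpha, echo]
Final RIGHT: [bravo, golf, foxtrot]
i=0: BASE=delta L=kilo R=bravo all differ -> CONFLICT
i=1: BASE=juliet L=alpha R=golf all differ -> CONFLICT
i=2: L=echo=BASE, R=foxtrot -> take RIGHT -> foxtrot
Conflict count: 2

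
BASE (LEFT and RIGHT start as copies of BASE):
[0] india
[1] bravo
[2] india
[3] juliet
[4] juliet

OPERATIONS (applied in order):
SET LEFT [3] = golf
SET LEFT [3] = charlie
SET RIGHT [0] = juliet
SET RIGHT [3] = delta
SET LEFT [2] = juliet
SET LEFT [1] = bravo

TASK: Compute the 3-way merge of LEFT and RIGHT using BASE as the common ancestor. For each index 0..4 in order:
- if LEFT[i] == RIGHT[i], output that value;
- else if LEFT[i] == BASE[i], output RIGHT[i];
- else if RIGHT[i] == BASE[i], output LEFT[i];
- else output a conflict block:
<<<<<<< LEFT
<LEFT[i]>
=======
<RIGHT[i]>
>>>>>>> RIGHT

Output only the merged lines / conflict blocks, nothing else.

Answer: juliet
bravo
juliet
<<<<<<< LEFT
charlie
=======
delta
>>>>>>> RIGHT
juliet

Derivation:
Final LEFT:  [india, bravo, juliet, charlie, juliet]
Final RIGHT: [juliet, bravo, india, delta, juliet]
i=0: L=india=BASE, R=juliet -> take RIGHT -> juliet
i=1: L=bravo R=bravo -> agree -> bravo
i=2: L=juliet, R=india=BASE -> take LEFT -> juliet
i=3: BASE=juliet L=charlie R=delta all differ -> CONFLICT
i=4: L=juliet R=juliet -> agree -> juliet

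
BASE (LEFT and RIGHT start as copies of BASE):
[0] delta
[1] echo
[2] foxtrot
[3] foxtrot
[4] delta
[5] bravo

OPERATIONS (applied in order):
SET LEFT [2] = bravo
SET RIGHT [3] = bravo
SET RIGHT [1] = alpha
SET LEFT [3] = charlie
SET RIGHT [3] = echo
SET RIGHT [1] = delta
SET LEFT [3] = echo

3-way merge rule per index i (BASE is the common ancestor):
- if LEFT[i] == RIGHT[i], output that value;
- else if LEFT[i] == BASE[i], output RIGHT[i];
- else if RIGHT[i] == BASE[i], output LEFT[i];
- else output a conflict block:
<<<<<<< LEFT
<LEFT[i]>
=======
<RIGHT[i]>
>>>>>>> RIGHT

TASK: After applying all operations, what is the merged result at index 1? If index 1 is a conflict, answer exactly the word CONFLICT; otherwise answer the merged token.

Final LEFT:  [delta, echo, bravo, echo, delta, bravo]
Final RIGHT: [delta, delta, foxtrot, echo, delta, bravo]
i=0: L=delta R=delta -> agree -> delta
i=1: L=echo=BASE, R=delta -> take RIGHT -> delta
i=2: L=bravo, R=foxtrot=BASE -> take LEFT -> bravo
i=3: L=echo R=echo -> agree -> echo
i=4: L=delta R=delta -> agree -> delta
i=5: L=bravo R=bravo -> agree -> bravo
Index 1 -> delta

Answer: delta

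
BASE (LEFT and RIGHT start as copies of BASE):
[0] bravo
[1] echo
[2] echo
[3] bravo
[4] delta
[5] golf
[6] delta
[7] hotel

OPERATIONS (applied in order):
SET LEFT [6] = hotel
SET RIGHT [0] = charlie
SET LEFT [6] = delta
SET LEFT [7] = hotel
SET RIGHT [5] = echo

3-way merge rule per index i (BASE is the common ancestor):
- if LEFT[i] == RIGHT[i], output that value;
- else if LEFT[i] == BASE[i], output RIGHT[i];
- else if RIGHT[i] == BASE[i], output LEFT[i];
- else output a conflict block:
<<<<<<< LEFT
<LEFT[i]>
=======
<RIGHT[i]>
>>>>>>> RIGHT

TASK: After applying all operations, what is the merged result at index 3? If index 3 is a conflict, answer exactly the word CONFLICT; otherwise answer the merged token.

Final LEFT:  [bravo, echo, echo, bravo, delta, golf, delta, hotel]
Final RIGHT: [charlie, echo, echo, bravo, delta, echo, delta, hotel]
i=0: L=bravo=BASE, R=charlie -> take RIGHT -> charlie
i=1: L=echo R=echo -> agree -> echo
i=2: L=echo R=echo -> agree -> echo
i=3: L=bravo R=bravo -> agree -> bravo
i=4: L=delta R=delta -> agree -> delta
i=5: L=golf=BASE, R=echo -> take RIGHT -> echo
i=6: L=delta R=delta -> agree -> delta
i=7: L=hotel R=hotel -> agree -> hotel
Index 3 -> bravo

Answer: bravo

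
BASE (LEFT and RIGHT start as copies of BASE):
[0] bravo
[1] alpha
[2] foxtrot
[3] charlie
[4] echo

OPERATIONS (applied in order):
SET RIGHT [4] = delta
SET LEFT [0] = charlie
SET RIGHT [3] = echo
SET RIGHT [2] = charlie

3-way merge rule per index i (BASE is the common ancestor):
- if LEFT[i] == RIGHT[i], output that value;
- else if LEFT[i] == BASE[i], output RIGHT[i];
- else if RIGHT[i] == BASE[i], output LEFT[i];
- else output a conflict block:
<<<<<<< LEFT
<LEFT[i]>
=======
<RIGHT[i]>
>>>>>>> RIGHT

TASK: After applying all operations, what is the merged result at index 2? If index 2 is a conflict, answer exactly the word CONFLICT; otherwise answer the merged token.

Final LEFT:  [charlie, alpha, foxtrot, charlie, echo]
Final RIGHT: [bravo, alpha, charlie, echo, delta]
i=0: L=charlie, R=bravo=BASE -> take LEFT -> charlie
i=1: L=alpha R=alpha -> agree -> alpha
i=2: L=foxtrot=BASE, R=charlie -> take RIGHT -> charlie
i=3: L=charlie=BASE, R=echo -> take RIGHT -> echo
i=4: L=echo=BASE, R=delta -> take RIGHT -> delta
Index 2 -> charlie

Answer: charlie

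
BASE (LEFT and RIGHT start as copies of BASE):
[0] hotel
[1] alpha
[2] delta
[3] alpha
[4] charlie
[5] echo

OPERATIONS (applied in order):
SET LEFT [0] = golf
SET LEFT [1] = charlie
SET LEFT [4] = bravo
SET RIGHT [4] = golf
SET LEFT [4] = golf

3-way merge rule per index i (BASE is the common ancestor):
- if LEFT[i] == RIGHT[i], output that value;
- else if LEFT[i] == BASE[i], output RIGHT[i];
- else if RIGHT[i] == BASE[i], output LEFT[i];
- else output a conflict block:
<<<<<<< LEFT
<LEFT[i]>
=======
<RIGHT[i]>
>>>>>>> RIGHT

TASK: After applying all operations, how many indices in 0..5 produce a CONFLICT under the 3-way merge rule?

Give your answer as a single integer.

Final LEFT:  [golf, charlie, delta, alpha, golf, echo]
Final RIGHT: [hotel, alpha, delta, alpha, golf, echo]
i=0: L=golf, R=hotel=BASE -> take LEFT -> golf
i=1: L=charlie, R=alpha=BASE -> take LEFT -> charlie
i=2: L=delta R=delta -> agree -> delta
i=3: L=alpha R=alpha -> agree -> alpha
i=4: L=golf R=golf -> agree -> golf
i=5: L=echo R=echo -> agree -> echo
Conflict count: 0

Answer: 0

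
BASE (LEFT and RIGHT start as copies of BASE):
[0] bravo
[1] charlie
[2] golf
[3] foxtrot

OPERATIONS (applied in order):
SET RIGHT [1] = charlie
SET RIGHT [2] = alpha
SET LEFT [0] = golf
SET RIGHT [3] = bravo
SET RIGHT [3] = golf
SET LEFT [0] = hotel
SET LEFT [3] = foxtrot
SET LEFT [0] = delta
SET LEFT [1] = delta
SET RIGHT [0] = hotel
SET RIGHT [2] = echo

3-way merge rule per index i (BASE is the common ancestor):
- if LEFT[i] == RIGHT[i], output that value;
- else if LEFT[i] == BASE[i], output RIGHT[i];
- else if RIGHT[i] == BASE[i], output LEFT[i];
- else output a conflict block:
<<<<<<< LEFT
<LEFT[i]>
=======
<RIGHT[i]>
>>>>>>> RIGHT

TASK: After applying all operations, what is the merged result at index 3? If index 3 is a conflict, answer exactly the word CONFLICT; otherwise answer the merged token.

Answer: golf

Derivation:
Final LEFT:  [delta, delta, golf, foxtrot]
Final RIGHT: [hotel, charlie, echo, golf]
i=0: BASE=bravo L=delta R=hotel all differ -> CONFLICT
i=1: L=delta, R=charlie=BASE -> take LEFT -> delta
i=2: L=golf=BASE, R=echo -> take RIGHT -> echo
i=3: L=foxtrot=BASE, R=golf -> take RIGHT -> golf
Index 3 -> golf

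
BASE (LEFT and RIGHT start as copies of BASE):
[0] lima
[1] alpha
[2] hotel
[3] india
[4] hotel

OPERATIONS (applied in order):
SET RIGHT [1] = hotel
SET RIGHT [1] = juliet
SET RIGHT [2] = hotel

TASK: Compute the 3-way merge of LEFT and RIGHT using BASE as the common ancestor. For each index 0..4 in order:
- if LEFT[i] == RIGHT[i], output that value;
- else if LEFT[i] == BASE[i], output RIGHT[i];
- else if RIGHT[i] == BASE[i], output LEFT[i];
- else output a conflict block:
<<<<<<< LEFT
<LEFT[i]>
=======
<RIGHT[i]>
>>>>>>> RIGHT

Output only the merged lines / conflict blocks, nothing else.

Final LEFT:  [lima, alpha, hotel, india, hotel]
Final RIGHT: [lima, juliet, hotel, india, hotel]
i=0: L=lima R=lima -> agree -> lima
i=1: L=alpha=BASE, R=juliet -> take RIGHT -> juliet
i=2: L=hotel R=hotel -> agree -> hotel
i=3: L=india R=india -> agree -> india
i=4: L=hotel R=hotel -> agree -> hotel

Answer: lima
juliet
hotel
india
hotel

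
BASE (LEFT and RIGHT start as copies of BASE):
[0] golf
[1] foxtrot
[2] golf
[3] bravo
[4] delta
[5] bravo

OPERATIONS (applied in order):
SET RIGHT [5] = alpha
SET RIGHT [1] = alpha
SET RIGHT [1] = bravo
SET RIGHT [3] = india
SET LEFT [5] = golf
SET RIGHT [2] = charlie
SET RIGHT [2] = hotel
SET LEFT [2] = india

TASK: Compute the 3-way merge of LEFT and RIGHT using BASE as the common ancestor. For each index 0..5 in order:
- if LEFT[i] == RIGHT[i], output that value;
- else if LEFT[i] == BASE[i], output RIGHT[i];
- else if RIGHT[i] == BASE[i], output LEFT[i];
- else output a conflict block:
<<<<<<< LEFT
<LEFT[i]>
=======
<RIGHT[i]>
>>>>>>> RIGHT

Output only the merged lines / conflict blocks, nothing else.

Answer: golf
bravo
<<<<<<< LEFT
india
=======
hotel
>>>>>>> RIGHT
india
delta
<<<<<<< LEFT
golf
=======
alpha
>>>>>>> RIGHT

Derivation:
Final LEFT:  [golf, foxtrot, india, bravo, delta, golf]
Final RIGHT: [golf, bravo, hotel, india, delta, alpha]
i=0: L=golf R=golf -> agree -> golf
i=1: L=foxtrot=BASE, R=bravo -> take RIGHT -> bravo
i=2: BASE=golf L=india R=hotel all differ -> CONFLICT
i=3: L=bravo=BASE, R=india -> take RIGHT -> india
i=4: L=delta R=delta -> agree -> delta
i=5: BASE=bravo L=golf R=alpha all differ -> CONFLICT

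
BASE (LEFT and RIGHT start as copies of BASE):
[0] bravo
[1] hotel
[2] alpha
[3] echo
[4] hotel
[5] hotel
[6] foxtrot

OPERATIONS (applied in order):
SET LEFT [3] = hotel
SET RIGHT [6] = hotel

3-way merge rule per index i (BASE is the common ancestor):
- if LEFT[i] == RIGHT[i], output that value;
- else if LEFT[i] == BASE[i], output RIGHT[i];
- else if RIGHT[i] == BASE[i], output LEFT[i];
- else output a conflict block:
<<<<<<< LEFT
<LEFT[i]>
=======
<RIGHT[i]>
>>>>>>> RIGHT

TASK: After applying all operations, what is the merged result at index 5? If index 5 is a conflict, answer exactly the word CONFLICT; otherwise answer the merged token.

Final LEFT:  [bravo, hotel, alpha, hotel, hotel, hotel, foxtrot]
Final RIGHT: [bravo, hotel, alpha, echo, hotel, hotel, hotel]
i=0: L=bravo R=bravo -> agree -> bravo
i=1: L=hotel R=hotel -> agree -> hotel
i=2: L=alpha R=alpha -> agree -> alpha
i=3: L=hotel, R=echo=BASE -> take LEFT -> hotel
i=4: L=hotel R=hotel -> agree -> hotel
i=5: L=hotel R=hotel -> agree -> hotel
i=6: L=foxtrot=BASE, R=hotel -> take RIGHT -> hotel
Index 5 -> hotel

Answer: hotel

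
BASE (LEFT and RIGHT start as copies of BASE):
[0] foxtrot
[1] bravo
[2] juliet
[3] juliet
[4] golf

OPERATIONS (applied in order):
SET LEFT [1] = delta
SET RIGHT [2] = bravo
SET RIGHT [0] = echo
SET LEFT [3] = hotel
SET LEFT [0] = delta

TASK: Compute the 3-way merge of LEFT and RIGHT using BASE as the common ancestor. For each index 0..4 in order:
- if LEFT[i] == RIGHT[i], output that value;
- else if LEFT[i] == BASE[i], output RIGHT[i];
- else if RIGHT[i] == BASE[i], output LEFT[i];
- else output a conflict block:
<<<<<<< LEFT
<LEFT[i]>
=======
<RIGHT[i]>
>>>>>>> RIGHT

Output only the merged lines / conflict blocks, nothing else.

Answer: <<<<<<< LEFT
delta
=======
echo
>>>>>>> RIGHT
delta
bravo
hotel
golf

Derivation:
Final LEFT:  [delta, delta, juliet, hotel, golf]
Final RIGHT: [echo, bravo, bravo, juliet, golf]
i=0: BASE=foxtrot L=delta R=echo all differ -> CONFLICT
i=1: L=delta, R=bravo=BASE -> take LEFT -> delta
i=2: L=juliet=BASE, R=bravo -> take RIGHT -> bravo
i=3: L=hotel, R=juliet=BASE -> take LEFT -> hotel
i=4: L=golf R=golf -> agree -> golf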